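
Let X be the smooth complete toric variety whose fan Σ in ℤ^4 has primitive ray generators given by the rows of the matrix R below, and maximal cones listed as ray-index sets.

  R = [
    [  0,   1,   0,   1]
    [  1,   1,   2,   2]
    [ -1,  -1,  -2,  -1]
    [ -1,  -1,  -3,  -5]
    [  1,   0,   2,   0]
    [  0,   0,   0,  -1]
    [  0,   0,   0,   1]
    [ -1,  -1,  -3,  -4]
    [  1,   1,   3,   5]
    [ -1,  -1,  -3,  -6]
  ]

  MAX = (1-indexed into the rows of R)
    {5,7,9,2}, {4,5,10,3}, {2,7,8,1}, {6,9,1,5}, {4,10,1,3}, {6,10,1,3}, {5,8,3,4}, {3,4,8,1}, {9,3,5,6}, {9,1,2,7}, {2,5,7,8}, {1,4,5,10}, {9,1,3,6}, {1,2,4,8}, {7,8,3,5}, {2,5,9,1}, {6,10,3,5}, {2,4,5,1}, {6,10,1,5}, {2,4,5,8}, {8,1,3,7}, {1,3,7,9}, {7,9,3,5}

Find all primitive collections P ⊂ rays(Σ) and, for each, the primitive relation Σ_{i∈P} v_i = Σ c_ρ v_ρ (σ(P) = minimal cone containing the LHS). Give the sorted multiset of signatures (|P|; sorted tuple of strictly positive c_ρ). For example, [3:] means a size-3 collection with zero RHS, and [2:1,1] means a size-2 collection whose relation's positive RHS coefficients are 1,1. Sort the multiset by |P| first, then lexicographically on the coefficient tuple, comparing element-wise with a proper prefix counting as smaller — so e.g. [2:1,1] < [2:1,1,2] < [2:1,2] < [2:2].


Minimal non-faces — 15 found among 10 rays, 23 max cones:

  P = {4,9}:  v_{4} + v_{9} = 0  ⇒ sig = [2:]
  P = {6,7}:  v_{6} + v_{7} = 0  ⇒ sig = [2:]
  P = {2,3}:  v_{2} + v_{3} = v_{7}  ⇒ sig = [2:1]
  P = {4,6}:  v_{4} + v_{6} = v_{10}  ⇒ sig = [2:1]
  P = {4,7}:  v_{4} + v_{7} = v_{8}  ⇒ sig = [2:1]
  P = {6,8}:  v_{6} + v_{8} = v_{4}  ⇒ sig = [2:1]
  P = {7,10}:  v_{7} + v_{10} = v_{4}  ⇒ sig = [2:1]
  P = {8,9}:  v_{8} + v_{9} = v_{7}  ⇒ sig = [2:1]
  P = {9,10}:  v_{9} + v_{10} = v_{6}  ⇒ sig = [2:1]
  P = {2,6}:  v_{2} + v_{6} = v_{1} + v_{5}  ⇒ sig = [2:1,1]
  P = {2,10}:  v_{2} + v_{10} = v_{1} + v_{4} + v_{5}  ⇒ sig = [2:1,1,1]
  P = {8,10}:  v_{8} + v_{10} = 2·v_{4}  ⇒ sig = [2:2]
  P = {1,3,5}:  v_{1} + v_{3} + v_{5} = 0  ⇒ sig = [3:]
  P = {1,5,7}:  v_{1} + v_{5} + v_{7} = v_{2}  ⇒ sig = [3:1]
  P = {1,5,8}:  v_{1} + v_{5} + v_{8} = v_{2} + v_{4}  ⇒ sig = [3:1,1]

so the primitive-relation signature multiset is
{ [2:] ×2,  [2:1] ×7,  [2:1,1],  [2:1,1,1],  [2:2],  [3:],  [3:1],  [3:1,1] }


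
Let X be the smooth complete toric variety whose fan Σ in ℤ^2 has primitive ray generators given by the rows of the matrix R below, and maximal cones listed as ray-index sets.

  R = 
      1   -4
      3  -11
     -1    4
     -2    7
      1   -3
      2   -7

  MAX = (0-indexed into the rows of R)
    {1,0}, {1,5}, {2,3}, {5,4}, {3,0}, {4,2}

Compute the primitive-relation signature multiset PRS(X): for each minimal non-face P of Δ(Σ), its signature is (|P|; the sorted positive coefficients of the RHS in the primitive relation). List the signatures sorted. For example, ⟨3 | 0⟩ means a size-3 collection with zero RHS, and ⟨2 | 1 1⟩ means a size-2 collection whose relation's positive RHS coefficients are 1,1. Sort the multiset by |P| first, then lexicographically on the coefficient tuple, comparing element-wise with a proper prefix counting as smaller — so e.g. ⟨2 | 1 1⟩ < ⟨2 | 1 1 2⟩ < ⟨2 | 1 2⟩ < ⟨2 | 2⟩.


9 collections generate NE(X_Σ); each relation:

  P = {0,2}:  v_{0} + v_{2} = 0 — sig = ⟨2 | 0⟩
  P = {3,5}:  v_{3} + v_{5} = 0 — sig = ⟨2 | 0⟩
  P = {0,4}:  v_{0} + v_{4} = v_{5} — sig = ⟨2 | 1⟩
  P = {0,5}:  v_{0} + v_{5} = v_{1} — sig = ⟨2 | 1⟩
  P = {1,2}:  v_{1} + v_{2} = v_{5} — sig = ⟨2 | 1⟩
  P = {1,3}:  v_{1} + v_{3} = v_{0} — sig = ⟨2 | 1⟩
  P = {2,5}:  v_{2} + v_{5} = v_{4} — sig = ⟨2 | 1⟩
  P = {3,4}:  v_{3} + v_{4} = v_{2} — sig = ⟨2 | 1⟩
  P = {1,4}:  v_{1} + v_{4} = 2·v_{5} — sig = ⟨2 | 2⟩

Sorted signature multiset PRS(X):
{ ⟨2 | 0⟩ ×2,  ⟨2 | 1⟩ ×6,  ⟨2 | 2⟩ }


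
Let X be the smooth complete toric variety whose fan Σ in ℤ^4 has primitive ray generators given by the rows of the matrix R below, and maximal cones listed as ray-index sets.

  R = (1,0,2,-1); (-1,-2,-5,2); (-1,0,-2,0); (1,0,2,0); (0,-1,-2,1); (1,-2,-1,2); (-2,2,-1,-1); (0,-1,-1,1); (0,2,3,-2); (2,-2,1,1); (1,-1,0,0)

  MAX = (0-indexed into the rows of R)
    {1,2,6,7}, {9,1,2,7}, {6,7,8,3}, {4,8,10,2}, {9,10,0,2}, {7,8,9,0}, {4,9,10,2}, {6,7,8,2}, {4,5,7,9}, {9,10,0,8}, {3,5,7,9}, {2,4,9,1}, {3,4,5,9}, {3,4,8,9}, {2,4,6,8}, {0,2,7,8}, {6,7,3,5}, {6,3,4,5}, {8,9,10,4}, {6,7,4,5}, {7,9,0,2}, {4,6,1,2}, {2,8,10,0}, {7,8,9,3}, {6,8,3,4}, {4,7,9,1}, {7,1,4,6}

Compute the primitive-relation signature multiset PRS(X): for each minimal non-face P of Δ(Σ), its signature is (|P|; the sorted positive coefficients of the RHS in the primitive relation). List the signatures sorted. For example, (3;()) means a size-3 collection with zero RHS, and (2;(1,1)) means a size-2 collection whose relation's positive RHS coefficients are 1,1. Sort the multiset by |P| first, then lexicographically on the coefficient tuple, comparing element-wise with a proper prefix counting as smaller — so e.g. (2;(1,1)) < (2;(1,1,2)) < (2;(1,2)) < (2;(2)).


The 21 primitive collections of Σ (r=11, n=4):

  P = {2,3}:  v_{2} + v_{3} = 0  so sig = (2;())
  P = {6,9}:  v_{6} + v_{9} = 0  so sig = (2;())
  P = {0,4}:  v_{0} + v_{4} = v_{10}  so sig = (2;(1))
  P = {0,5}:  v_{0} + v_{5} = v_{9}  so sig = (2;(1))
  P = {1,8}:  v_{1} + v_{8} = v_{2}  so sig = (2;(1))
  P = {5,8}:  v_{5} + v_{8} = v_{3}  so sig = (2;(1))
  P = {0,3}:  v_{0} + v_{3} = v_{8} + v_{9}  so sig = (2;(1,1))
  P = {0,6}:  v_{0} + v_{6} = v_{2} + v_{8}  so sig = (2;(1,1))
  P = {1,3}:  v_{1} + v_{3} = v_{4} + v_{7}  so sig = (2;(1,1))
  P = {2,5}:  v_{2} + v_{5} = v_{4} + v_{7}  so sig = (2;(1,1))
  P = {5,10}:  v_{5} + v_{10} = v_{4} + v_{9}  so sig = (2;(1,1))
  P = {7,10}:  v_{7} + v_{10} = v_{2} + v_{9}  so sig = (2;(1,1))
  P = {3,10}:  v_{3} + v_{10} = v_{4} + v_{8} + v_{9}  so sig = (2;(1,1,1))
  P = {6,10}:  v_{6} + v_{10} = v_{2} + v_{4} + v_{8}  so sig = (2;(1,1,1))
  P = {1,10}:  v_{1} + v_{10} = 2·v_{2} + v_{4} + v_{9}  so sig = (2;(1,1,2))
  P = {0,1}:  v_{0} + v_{1} = 2·v_{2} + v_{9}  so sig = (2;(1,2))
  P = {1,5}:  v_{1} + v_{5} = 2·v_{4} + 2·v_{7}  so sig = (2;(2,2))
  P = {4,7,8}:  v_{4} + v_{7} + v_{8} = 0  so sig = (3;())
  P = {2,4,7}:  v_{2} + v_{4} + v_{7} = v_{1}  so sig = (3;(1))
  P = {2,8,9}:  v_{2} + v_{8} + v_{9} = v_{0}  so sig = (3;(1))
  P = {3,4,7}:  v_{3} + v_{4} + v_{7} = v_{5}  so sig = (3;(1))

Hence PRS(X_Σ) =
[(2;()), (2;()), (2;(1)), (2;(1)), (2;(1)), (2;(1)), (2;(1,1)), (2;(1,1)), (2;(1,1)), (2;(1,1)), (2;(1,1)), (2;(1,1)), (2;(1,1,1)), (2;(1,1,1)), (2;(1,1,2)), (2;(1,2)), (2;(2,2)), (3;()), (3;(1)), (3;(1)), (3;(1))]


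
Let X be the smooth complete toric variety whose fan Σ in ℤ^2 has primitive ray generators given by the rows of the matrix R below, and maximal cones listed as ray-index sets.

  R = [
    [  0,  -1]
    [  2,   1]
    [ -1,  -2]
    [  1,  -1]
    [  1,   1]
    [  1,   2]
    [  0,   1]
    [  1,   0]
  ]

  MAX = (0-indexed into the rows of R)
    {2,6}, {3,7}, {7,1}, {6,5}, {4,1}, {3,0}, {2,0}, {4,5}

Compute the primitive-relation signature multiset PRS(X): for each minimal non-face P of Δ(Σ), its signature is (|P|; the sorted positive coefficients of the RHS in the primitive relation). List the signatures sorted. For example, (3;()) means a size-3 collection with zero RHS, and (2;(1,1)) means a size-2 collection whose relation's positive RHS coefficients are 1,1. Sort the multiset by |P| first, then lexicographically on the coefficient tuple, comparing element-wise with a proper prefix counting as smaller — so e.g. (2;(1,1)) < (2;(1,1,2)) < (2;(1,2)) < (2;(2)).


20 collections generate NE(X_Σ); each relation:

  P={0,6}:  v_{0} + v_{6} = 0  so sig = (2;())
  P={2,5}:  v_{2} + v_{5} = 0  so sig = (2;())
  P={0,4}:  v_{0} + v_{4} = v_{7}  so sig = (2;(1))
  P={0,5}:  v_{0} + v_{5} = v_{4}  so sig = (2;(1))
  P={0,7}:  v_{0} + v_{7} = v_{3}  so sig = (2;(1))
  P={1,2}:  v_{1} + v_{2} = v_{3}  so sig = (2;(1))
  P={2,4}:  v_{2} + v_{4} = v_{0}  so sig = (2;(1))
  P={3,5}:  v_{3} + v_{5} = v_{1}  so sig = (2;(1))
  P={3,6}:  v_{3} + v_{6} = v_{7}  so sig = (2;(1))
  P={4,6}:  v_{4} + v_{6} = v_{5}  so sig = (2;(1))
  P={4,7}:  v_{4} + v_{7} = v_{1}  so sig = (2;(1))
  P={6,7}:  v_{6} + v_{7} = v_{4}  so sig = (2;(1))
  P={0,1}:  v_{0} + v_{1} = 2·v_{7}  so sig = (2;(2))
  P={1,6}:  v_{1} + v_{6} = 2·v_{4}  so sig = (2;(2))
  P={2,7}:  v_{2} + v_{7} = 2·v_{0}  so sig = (2;(2))
  P={3,4}:  v_{3} + v_{4} = 2·v_{7}  so sig = (2;(2))
  P={5,7}:  v_{5} + v_{7} = 2·v_{4}  so sig = (2;(2))
  P={1,3}:  v_{1} + v_{3} = 3·v_{7}  so sig = (2;(3))
  P={1,5}:  v_{1} + v_{5} = 3·v_{4}  so sig = (2;(3))
  P={2,3}:  v_{2} + v_{3} = 3·v_{0}  so sig = (2;(3))

so the primitive-relation signature multiset is
    |P|=2: 20 collections, coeffs (), (), (1), (1), (1), (1), (1), (1), (1), (1), (1), (1), (2), (2), (2), (2), (2), (3), (3), (3)


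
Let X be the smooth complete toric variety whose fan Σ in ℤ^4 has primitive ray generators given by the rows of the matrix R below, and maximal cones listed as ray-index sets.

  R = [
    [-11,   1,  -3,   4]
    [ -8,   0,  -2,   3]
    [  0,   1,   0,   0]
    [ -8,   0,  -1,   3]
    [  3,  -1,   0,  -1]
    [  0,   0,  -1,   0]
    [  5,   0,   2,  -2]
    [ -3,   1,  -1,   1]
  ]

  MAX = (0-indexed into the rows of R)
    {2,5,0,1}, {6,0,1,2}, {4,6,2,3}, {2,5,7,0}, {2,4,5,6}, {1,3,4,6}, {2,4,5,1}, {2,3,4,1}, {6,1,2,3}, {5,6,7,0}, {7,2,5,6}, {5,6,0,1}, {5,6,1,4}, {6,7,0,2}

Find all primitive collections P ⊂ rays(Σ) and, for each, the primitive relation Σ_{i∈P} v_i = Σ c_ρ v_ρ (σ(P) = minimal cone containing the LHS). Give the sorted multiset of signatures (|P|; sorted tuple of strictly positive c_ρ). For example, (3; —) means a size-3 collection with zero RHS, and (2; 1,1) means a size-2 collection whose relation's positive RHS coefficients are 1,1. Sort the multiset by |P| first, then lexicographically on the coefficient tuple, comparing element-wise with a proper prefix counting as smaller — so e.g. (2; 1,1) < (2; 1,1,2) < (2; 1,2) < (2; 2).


|primitive collections| = 9. Relations:

  {1,7}:  v_{1} + v_{7} = v_{0}  ⟹  sig = (2; 1)
  {3,5}:  v_{3} + v_{5} = v_{1}  ⟹  sig = (2; 1)
  {4,7}:  v_{4} + v_{7} = v_{5}  ⟹  sig = (2; 1)
  {0,4}:  v_{0} + v_{4} = v_{1} + v_{5}  ⟹  sig = (2; 1,1)
  {3,7}:  v_{3} + v_{7} = 2·v_{1} + v_{2} + v_{6}  ⟹  sig = (2; 1,1,2)
  {0,3}:  v_{0} + v_{3} = 3·v_{1} + v_{2} + v_{6}  ⟹  sig = (2; 1,1,3)
  {1,2,4,6}:  v_{1} + v_{2} + v_{4} + v_{6} = 0  ⟹  sig = (4; —)
  {1,2,5,6}:  v_{1} + v_{2} + v_{5} + v_{6} = v_{7}  ⟹  sig = (4; 1)
  {0,2,5,6}:  v_{0} + v_{2} + v_{5} + v_{6} = 2·v_{7}  ⟹  sig = (4; 2)

Signatures (|P|; sorted positive RHS coefficients), sorted:
[(2; 1), (2; 1), (2; 1), (2; 1,1), (2; 1,1,2), (2; 1,1,3), (4; —), (4; 1), (4; 2)]


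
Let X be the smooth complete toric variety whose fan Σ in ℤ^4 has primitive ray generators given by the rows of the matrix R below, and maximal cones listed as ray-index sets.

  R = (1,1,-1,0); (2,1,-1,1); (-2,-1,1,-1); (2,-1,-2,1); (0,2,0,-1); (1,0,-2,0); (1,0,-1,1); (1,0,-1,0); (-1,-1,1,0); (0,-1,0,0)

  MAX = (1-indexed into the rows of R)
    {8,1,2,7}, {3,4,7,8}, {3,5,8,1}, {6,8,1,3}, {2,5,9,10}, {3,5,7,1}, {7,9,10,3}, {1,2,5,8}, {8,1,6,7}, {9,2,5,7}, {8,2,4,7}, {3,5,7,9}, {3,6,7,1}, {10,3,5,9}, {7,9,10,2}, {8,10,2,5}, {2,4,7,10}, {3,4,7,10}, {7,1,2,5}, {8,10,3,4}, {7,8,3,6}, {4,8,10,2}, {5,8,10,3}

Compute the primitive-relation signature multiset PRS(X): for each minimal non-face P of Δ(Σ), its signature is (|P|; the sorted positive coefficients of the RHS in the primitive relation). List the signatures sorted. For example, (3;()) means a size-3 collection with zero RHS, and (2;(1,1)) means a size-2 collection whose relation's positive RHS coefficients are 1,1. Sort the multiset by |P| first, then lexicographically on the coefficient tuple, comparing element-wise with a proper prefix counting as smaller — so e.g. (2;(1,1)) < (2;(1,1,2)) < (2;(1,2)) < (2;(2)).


The 16 primitive collections of Σ (r=10, n=4):

  {1,9}:  v_{1} + v_{9} = 0 ; sig = (2;())
  {2,3}:  v_{2} + v_{3} = 0 ; sig = (2;())
  {1,10}:  v_{1} + v_{10} = v_{8} ; sig = (2;(1))
  {8,9}:  v_{8} + v_{9} = v_{10} ; sig = (2;(1))
  {4,5}:  v_{4} + v_{5} = v_{1} + v_{8} ; sig = (2;(1,1))
  {2,6}:  v_{2} + v_{6} = v_{1} + v_{7} + v_{8} ; sig = (2;(1,1,1))
  {6,9}:  v_{6} + v_{9} = v_{3} + v_{7} + v_{8} ; sig = (2;(1,1,1))
  {6,10}:  v_{6} + v_{10} = v_{3} + v_{7} + 2·v_{8} ; sig = (2;(1,1,2))
  {1,4}:  v_{1} + v_{4} = v_{7} + 2·v_{8} ; sig = (2;(1,2))
  {4,9}:  v_{4} + v_{9} = v_{7} + 2·v_{10} ; sig = (2;(1,2))
  {4,6}:  v_{4} + v_{6} = v_{3} + 2·v_{7} + 3·v_{8} ; sig = (2;(1,2,3))
  {5,6}:  v_{5} + v_{6} = 3·v_{1} + v_{3} ; sig = (2;(1,3))
  {5,7,10}:  v_{5} + v_{7} + v_{10} = v_{1} ; sig = (3;(1))
  {7,8,10}:  v_{7} + v_{8} + v_{10} = v_{4} ; sig = (3;(1))
  {5,7,8}:  v_{5} + v_{7} + v_{8} = 2·v_{1} ; sig = (3;(2))
  {1,3,7,8}:  v_{1} + v_{3} + v_{7} + v_{8} = v_{6} ; sig = (4;(1))

so the primitive-relation signature multiset is
    |P|=2: 12 collections, coeffs (), (), (1), (1), (1,1), (1,1,1), (1,1,1), (1,1,2), (1,2), (1,2), (1,2,3), (1,3)
    |P|=3: 3 collections, coeffs (1), (1), (2)
    |P|=4: 1 collection, coeffs (1)


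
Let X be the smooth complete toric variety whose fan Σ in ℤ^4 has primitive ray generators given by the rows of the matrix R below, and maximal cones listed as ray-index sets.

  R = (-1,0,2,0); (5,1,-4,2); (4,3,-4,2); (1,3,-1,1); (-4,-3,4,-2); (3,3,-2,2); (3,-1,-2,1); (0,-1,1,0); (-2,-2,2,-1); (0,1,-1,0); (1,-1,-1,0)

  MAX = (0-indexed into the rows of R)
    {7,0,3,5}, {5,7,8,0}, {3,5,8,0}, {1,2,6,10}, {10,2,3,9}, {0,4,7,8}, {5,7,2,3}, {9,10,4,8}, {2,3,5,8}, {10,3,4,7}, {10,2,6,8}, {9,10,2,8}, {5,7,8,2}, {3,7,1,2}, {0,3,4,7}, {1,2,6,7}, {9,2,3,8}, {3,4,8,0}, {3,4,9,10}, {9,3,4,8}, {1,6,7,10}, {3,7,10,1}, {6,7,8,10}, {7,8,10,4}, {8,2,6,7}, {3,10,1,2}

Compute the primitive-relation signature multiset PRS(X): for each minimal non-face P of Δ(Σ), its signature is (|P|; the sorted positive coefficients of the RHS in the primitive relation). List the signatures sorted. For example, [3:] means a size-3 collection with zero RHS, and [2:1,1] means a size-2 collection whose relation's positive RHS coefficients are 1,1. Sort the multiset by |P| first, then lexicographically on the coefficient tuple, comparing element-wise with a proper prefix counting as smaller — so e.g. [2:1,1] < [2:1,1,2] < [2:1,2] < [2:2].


Σ has 21 primitive collections:

  P = {2,4}:  v_{2} + v_{4} = 0  ⇒ sig = [2:]
  P = {7,9}:  v_{7} + v_{9} = 0  ⇒ sig = [2:]
  P = {0,2}:  v_{0} + v_{2} = v_{5}  ⇒ sig = [2:1]
  P = {0,10}:  v_{0} + v_{10} = v_{7}  ⇒ sig = [2:1]
  P = {1,8}:  v_{1} + v_{8} = v_{6}  ⇒ sig = [2:1]
  P = {4,5}:  v_{4} + v_{5} = v_{0}  ⇒ sig = [2:1]
  P = {0,9}:  v_{0} + v_{9} = v_{3} + v_{8}  ⇒ sig = [2:1,1]
  P = {1,4}:  v_{1} + v_{4} = v_{7} + v_{10}  ⇒ sig = [2:1,1]
  P = {1,9}:  v_{1} + v_{9} = v_{2} + v_{10}  ⇒ sig = [2:1,1]
  P = {3,6}:  v_{3} + v_{6} = v_{2} + v_{7}  ⇒ sig = [2:1,1]
  P = {5,10}:  v_{5} + v_{10} = v_{2} + v_{7}  ⇒ sig = [2:1,1]
  P = {4,6}:  v_{4} + v_{6} = v_{7} + v_{8} + v_{10}  ⇒ sig = [2:1,1,1]
  P = {5,9}:  v_{5} + v_{9} = v_{2} + v_{3} + v_{8}  ⇒ sig = [2:1,1,1]
  P = {6,9}:  v_{6} + v_{9} = v_{2} + v_{8} + v_{10}  ⇒ sig = [2:1,1,1]
  P = {0,6}:  v_{0} + v_{6} = v_{2} + 2·v_{7} + v_{8}  ⇒ sig = [2:1,1,2]
  P = {0,1}:  v_{0} + v_{1} = v_{2} + 2·v_{7}  ⇒ sig = [2:1,2]
  P = {5,6}:  v_{5} + v_{6} = 2·v_{2} + 2·v_{7} + v_{8}  ⇒ sig = [2:1,2,2]
  P = {1,5}:  v_{1} + v_{5} = 2·v_{2} + 2·v_{7}  ⇒ sig = [2:2,2]
  P = {3,8,10}:  v_{3} + v_{8} + v_{10} = 0  ⇒ sig = [3:]
  P = {2,7,10}:  v_{2} + v_{7} + v_{10} = v_{1}  ⇒ sig = [3:1]
  P = {3,7,8}:  v_{3} + v_{7} + v_{8} = v_{0}  ⇒ sig = [3:1]

so the primitive-relation signature multiset is
{ [2:] ×2,  [2:1] ×4,  [2:1,1] ×5,  [2:1,1,1] ×3,  [2:1,1,2],  [2:1,2],  [2:1,2,2],  [2:2,2],  [3:],  [3:1] ×2 }


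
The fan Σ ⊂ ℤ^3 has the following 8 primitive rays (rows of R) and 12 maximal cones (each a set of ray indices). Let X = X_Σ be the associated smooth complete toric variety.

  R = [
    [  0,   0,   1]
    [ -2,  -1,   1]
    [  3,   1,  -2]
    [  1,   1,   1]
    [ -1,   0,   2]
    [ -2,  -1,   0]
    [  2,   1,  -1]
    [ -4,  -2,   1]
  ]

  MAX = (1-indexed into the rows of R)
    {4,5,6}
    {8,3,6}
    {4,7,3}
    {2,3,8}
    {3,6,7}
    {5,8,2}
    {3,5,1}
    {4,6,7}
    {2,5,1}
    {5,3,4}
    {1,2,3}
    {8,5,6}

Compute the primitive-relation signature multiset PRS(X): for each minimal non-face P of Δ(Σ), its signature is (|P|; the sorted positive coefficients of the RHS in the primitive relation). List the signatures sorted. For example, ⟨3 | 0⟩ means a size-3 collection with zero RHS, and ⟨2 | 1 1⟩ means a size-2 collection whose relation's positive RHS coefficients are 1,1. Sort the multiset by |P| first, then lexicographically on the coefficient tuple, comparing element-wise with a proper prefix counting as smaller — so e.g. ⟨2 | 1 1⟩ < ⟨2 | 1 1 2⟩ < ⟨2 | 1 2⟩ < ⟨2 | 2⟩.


Δ(Σ) — 8 vertices, 14 min non-faces:

  • {2,7}:  v_{2} + v_{7} = 0 — sig = ⟨2 | 0⟩
  • {1,6}:  v_{1} + v_{6} = v_{2} — sig = ⟨2 | 1⟩
  • {2,4}:  v_{2} + v_{4} = v_{5} — sig = ⟨2 | 1⟩
  • {2,6}:  v_{2} + v_{6} = v_{8} — sig = ⟨2 | 1⟩
  • {5,7}:  v_{5} + v_{7} = v_{4} — sig = ⟨2 | 1⟩
  • {7,8}:  v_{7} + v_{8} = v_{6} — sig = ⟨2 | 1⟩
  • {1,7}:  v_{1} + v_{7} = v_{3} + v_{5} — sig = ⟨2 | 1 1⟩
  • {4,8}:  v_{4} + v_{8} = v_{5} + v_{6} — sig = ⟨2 | 1 1⟩
  • {1,4}:  v_{1} + v_{4} = v_{3} + 2·v_{5} — sig = ⟨2 | 1 2⟩
  • {1,8}:  v_{1} + v_{8} = 2·v_{2} — sig = ⟨2 | 2⟩
  • {3,5,6}:  v_{3} + v_{5} + v_{6} = 0 — sig = ⟨3 | 0⟩
  • {2,3,5}:  v_{2} + v_{3} + v_{5} = v_{1} — sig = ⟨3 | 1⟩
  • {3,4,6}:  v_{3} + v_{4} + v_{6} = v_{7} — sig = ⟨3 | 1⟩
  • {3,5,8}:  v_{3} + v_{5} + v_{8} = v_{2} — sig = ⟨3 | 1⟩

Signatures (|P|; sorted positive RHS coefficients), sorted:
[⟨2 | 0⟩, ⟨2 | 1⟩, ⟨2 | 1⟩, ⟨2 | 1⟩, ⟨2 | 1⟩, ⟨2 | 1⟩, ⟨2 | 1 1⟩, ⟨2 | 1 1⟩, ⟨2 | 1 2⟩, ⟨2 | 2⟩, ⟨3 | 0⟩, ⟨3 | 1⟩, ⟨3 | 1⟩, ⟨3 | 1⟩]


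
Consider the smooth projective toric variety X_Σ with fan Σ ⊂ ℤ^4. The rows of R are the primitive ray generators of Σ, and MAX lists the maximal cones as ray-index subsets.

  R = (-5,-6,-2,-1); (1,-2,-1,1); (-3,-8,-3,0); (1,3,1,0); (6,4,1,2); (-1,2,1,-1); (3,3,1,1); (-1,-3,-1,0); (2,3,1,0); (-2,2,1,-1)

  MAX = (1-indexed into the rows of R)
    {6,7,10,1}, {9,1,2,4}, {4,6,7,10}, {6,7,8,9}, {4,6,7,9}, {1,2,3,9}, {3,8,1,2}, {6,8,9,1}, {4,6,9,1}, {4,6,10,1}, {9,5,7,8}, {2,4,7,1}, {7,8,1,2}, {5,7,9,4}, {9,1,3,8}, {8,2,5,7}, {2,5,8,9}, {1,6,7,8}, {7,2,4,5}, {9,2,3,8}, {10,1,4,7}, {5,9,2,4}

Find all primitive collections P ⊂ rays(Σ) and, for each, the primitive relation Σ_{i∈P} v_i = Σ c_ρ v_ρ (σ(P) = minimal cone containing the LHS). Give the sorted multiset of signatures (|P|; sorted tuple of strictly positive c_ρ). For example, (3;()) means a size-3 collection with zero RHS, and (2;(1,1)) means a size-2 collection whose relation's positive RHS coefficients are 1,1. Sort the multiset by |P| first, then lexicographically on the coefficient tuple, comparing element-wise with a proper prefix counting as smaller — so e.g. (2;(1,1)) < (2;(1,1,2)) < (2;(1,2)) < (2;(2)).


17 minimal non-faces of Δ(Σ) (on 10 rays):

  • {2,6}:  v_{2} + v_{6} = 0  ⟹  sig = (2;())
  • {4,8}:  v_{4} + v_{8} = 0  ⟹  sig = (2;())
  • {1,5}:  v_{1} + v_{5} = v_{2}  ⟹  sig = (2;(1))
  • {3,10}:  v_{3} + v_{10} = v_{1}  ⟹  sig = (2;(1))
  • {3,7}:  v_{3} + v_{7} = v_{2} + v_{8}  ⟹  sig = (2;(1,1))
  • {5,6}:  v_{5} + v_{6} = v_{7} + v_{9}  ⟹  sig = (2;(1,1))
  • {5,10}:  v_{5} + v_{10} = v_{4} + v_{7}  ⟹  sig = (2;(1,1))
  • {9,10}:  v_{9} + v_{10} = v_{4} + v_{6}  ⟹  sig = (2;(1,1))
  • {2,10}:  v_{2} + v_{10} = v_{1} + v_{4} + v_{7}  ⟹  sig = (2;(1,1,1))
  • {3,4}:  v_{3} + v_{4} = v_{1} + v_{2} + v_{9}  ⟹  sig = (2;(1,1,1))
  • {3,6}:  v_{3} + v_{6} = v_{1} + v_{8} + v_{9}  ⟹  sig = (2;(1,1,1))
  • {8,10}:  v_{8} + v_{10} = v_{1} + v_{6} + v_{7}  ⟹  sig = (2;(1,1,1))
  • {3,5}:  v_{3} + v_{5} = 2·v_{2} + v_{8} + v_{9}  ⟹  sig = (2;(1,1,2))
  • {1,7,9}:  v_{1} + v_{7} + v_{9} = 0  ⟹  sig = (3;())
  • {2,7,9}:  v_{2} + v_{7} + v_{9} = v_{5}  ⟹  sig = (3;(1))
  • {1,2,8,9}:  v_{1} + v_{2} + v_{8} + v_{9} = v_{3}  ⟹  sig = (4;(1))
  • {1,4,6,7}:  v_{1} + v_{4} + v_{6} + v_{7} = v_{10}  ⟹  sig = (4;(1))

so the primitive-relation signature multiset is
    |P|=2: 13 collections, coeffs (), (), (1), (1), (1,1), (1,1), (1,1), (1,1), (1,1,1), (1,1,1), (1,1,1), (1,1,1), (1,1,2)
    |P|=3: 2 collections, coeffs (), (1)
    |P|=4: 2 collections, coeffs (1), (1)


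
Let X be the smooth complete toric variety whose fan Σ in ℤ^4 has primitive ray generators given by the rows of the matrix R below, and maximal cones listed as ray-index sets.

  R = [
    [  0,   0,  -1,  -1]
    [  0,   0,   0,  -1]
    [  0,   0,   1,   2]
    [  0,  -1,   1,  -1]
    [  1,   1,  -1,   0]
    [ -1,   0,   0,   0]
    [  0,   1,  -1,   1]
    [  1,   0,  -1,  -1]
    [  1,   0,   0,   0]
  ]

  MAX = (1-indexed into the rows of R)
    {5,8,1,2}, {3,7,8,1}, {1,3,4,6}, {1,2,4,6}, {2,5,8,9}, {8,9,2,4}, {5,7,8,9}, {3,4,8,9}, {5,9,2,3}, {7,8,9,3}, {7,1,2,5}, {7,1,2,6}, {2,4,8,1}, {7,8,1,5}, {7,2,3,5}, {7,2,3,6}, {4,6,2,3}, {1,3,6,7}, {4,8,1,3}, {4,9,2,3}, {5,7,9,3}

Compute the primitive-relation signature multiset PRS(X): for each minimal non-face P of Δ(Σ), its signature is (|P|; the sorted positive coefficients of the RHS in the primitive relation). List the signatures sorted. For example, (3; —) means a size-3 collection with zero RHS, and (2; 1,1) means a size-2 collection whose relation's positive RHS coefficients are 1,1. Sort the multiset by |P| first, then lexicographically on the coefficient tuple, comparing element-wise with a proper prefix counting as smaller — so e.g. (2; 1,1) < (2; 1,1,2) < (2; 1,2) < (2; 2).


|primitive collections| = 12. Relations:

  P={4,7}:  v_{4} + v_{7} = 0  ⟹  sig = (2; —)
  P={6,9}:  v_{6} + v_{9} = 0  ⟹  sig = (2; —)
  P={1,9}:  v_{1} + v_{9} = v_{8}  ⟹  sig = (2; 1)
  P={6,8}:  v_{6} + v_{8} = v_{1}  ⟹  sig = (2; 1)
  P={4,5}:  v_{4} + v_{5} = v_{2} + v_{9}  ⟹  sig = (2; 1,1)
  P={5,6}:  v_{5} + v_{6} = v_{2} + v_{7}  ⟹  sig = (2; 1,1)
  P={1,2,3}:  v_{1} + v_{2} + v_{3} = 0  ⟹  sig = (3; —)
  P={2,3,8}:  v_{2} + v_{3} + v_{8} = v_{9}  ⟹  sig = (3; 1)
  P={2,7,9}:  v_{2} + v_{7} + v_{9} = v_{5}  ⟹  sig = (3; 1)
  P={1,3,5}:  v_{1} + v_{3} + v_{5} = v_{7} + v_{9}  ⟹  sig = (3; 1,1)
  P={2,7,8}:  v_{2} + v_{7} + v_{8} = v_{1} + v_{5}  ⟹  sig = (3; 1,1)
  P={3,5,8}:  v_{3} + v_{5} + v_{8} = v_{7} + 2·v_{9}  ⟹  sig = (3; 1,2)

so the primitive-relation signature multiset is
[(2; —), (2; —), (2; 1), (2; 1), (2; 1,1), (2; 1,1), (3; —), (3; 1), (3; 1), (3; 1,1), (3; 1,1), (3; 1,2)]


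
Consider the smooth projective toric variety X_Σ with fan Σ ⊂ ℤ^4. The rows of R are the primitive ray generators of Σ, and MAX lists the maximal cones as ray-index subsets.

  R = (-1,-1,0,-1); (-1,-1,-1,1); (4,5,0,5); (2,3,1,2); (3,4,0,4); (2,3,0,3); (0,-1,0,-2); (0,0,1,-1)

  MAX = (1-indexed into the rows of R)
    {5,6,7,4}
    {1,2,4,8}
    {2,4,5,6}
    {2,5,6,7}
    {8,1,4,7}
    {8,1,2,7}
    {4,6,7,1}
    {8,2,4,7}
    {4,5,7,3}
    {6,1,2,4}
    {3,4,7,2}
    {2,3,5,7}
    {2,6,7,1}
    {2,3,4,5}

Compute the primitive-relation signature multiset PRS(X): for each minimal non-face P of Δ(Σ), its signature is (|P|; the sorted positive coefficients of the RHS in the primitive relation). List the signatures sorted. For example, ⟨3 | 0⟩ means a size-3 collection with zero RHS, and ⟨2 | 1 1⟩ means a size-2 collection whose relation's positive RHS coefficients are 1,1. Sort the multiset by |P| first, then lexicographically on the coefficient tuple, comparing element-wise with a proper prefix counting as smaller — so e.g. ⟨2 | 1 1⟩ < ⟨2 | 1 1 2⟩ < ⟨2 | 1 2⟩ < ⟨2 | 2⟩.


Primitive collections (9):

  P = {1,3}:  v_{1} + v_{3} = v_{5}  →  sig = ⟨2 | 1⟩
  P = {1,5}:  v_{1} + v_{5} = v_{6}  →  sig = ⟨2 | 1⟩
  P = {6,8}:  v_{6} + v_{8} = v_{4}  →  sig = ⟨2 | 1⟩
  P = {5,8}:  v_{5} + v_{8} = v_{2} + 2·v_{4} + v_{7}  →  sig = ⟨2 | 1 1 2⟩
  P = {3,6}:  v_{3} + v_{6} = 2·v_{5}  →  sig = ⟨2 | 2⟩
  P = {3,8}:  v_{3} + v_{8} = 2·v_{2} + 3·v_{4} + 2·v_{7}  →  sig = ⟨2 | 2 2 3⟩
  P = {1,2,4,7}:  v_{1} + v_{2} + v_{4} + v_{7} = 0  →  sig = ⟨4 | 0⟩
  P = {2,4,5,7}:  v_{2} + v_{4} + v_{5} + v_{7} = v_{3}  →  sig = ⟨4 | 1⟩
  P = {2,4,6,7}:  v_{2} + v_{4} + v_{6} + v_{7} = v_{5}  →  sig = ⟨4 | 1⟩

so the primitive-relation signature multiset is
    |P|=2: 6 collections, coeffs (1), (1), (1), (1,1,2), (2), (2,2,3)
    |P|=4: 3 collections, coeffs (), (1), (1)


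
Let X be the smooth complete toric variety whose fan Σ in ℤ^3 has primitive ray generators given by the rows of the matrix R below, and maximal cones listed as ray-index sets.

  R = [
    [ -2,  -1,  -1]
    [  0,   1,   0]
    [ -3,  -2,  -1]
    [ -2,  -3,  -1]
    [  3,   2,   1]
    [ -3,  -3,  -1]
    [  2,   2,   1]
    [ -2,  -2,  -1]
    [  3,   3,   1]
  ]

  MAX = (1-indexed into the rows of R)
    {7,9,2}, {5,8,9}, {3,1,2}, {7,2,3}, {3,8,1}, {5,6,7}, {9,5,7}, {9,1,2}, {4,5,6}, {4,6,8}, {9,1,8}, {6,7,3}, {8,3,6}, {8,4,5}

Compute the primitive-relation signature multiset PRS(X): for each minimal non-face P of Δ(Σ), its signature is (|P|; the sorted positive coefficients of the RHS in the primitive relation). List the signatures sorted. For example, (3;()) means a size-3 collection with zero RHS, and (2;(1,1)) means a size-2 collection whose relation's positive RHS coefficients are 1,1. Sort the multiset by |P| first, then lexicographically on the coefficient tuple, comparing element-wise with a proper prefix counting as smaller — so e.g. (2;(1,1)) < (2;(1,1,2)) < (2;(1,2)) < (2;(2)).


Σ has 16 primitive collections:

  {3,5}:  v_{3} + v_{5} = 0 ; sig = (2;())
  {6,9}:  v_{6} + v_{9} = 0 ; sig = (2;())
  {7,8}:  v_{7} + v_{8} = 0 ; sig = (2;())
  {1,7}:  v_{1} + v_{7} = v_{2} ; sig = (2;(1))
  {2,4}:  v_{2} + v_{4} = v_{8} ; sig = (2;(1))
  {2,5}:  v_{2} + v_{5} = v_{9} ; sig = (2;(1))
  {2,6}:  v_{2} + v_{6} = v_{3} ; sig = (2;(1))
  {2,8}:  v_{2} + v_{8} = v_{1} ; sig = (2;(1))
  {3,9}:  v_{3} + v_{9} = v_{2} ; sig = (2;(1))
  {1,5}:  v_{1} + v_{5} = v_{8} + v_{9} ; sig = (2;(1,1))
  {1,6}:  v_{1} + v_{6} = v_{3} + v_{8} ; sig = (2;(1,1))
  {3,4}:  v_{3} + v_{4} = v_{6} + v_{8} ; sig = (2;(1,1))
  {4,7}:  v_{4} + v_{7} = v_{5} + v_{6} ; sig = (2;(1,1))
  {4,9}:  v_{4} + v_{9} = v_{5} + v_{8} ; sig = (2;(1,1))
  {1,4}:  v_{1} + v_{4} = 2·v_{8} ; sig = (2;(2))
  {5,6,8}:  v_{5} + v_{6} + v_{8} = v_{4} ; sig = (3;(1))

Signatures (|P|; sorted positive RHS coefficients), sorted:
{ (2;()) ×3,  (2;(1)) ×6,  (2;(1,1)) ×5,  (2;(2)),  (3;(1)) }


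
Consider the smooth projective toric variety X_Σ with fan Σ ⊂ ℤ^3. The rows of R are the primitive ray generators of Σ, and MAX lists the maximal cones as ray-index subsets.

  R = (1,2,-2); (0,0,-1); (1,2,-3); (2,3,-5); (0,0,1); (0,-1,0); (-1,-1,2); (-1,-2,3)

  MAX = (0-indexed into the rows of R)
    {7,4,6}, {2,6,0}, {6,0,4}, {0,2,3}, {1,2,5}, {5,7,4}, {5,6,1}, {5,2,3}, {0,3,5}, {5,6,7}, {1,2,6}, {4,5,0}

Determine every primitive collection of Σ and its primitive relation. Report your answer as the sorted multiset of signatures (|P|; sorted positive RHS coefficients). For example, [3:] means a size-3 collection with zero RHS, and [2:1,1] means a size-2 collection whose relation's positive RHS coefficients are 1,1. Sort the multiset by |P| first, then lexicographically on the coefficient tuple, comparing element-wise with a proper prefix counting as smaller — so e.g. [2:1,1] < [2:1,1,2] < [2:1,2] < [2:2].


The 14 primitive collections of Σ (r=8, n=3):

  • {1,4}:  v_{1} + v_{4} = 0 ; sig = [2:]
  • {2,7}:  v_{2} + v_{7} = 0 ; sig = [2:]
  • {0,1}:  v_{0} + v_{1} = v_{2} ; sig = [2:1]
  • {0,7}:  v_{0} + v_{7} = v_{4} ; sig = [2:1]
  • {2,4}:  v_{2} + v_{4} = v_{0} ; sig = [2:1]
  • {3,6}:  v_{3} + v_{6} = v_{2} ; sig = [2:1]
  • {1,7}:  v_{1} + v_{7} = v_{5} + v_{6} ; sig = [2:1,1]
  • {3,7}:  v_{3} + v_{7} = v_{0} + v_{5} ; sig = [2:1,1]
  • {1,3}:  v_{1} + v_{3} = 2·v_{2} + v_{5} ; sig = [2:1,2]
  • {3,4}:  v_{3} + v_{4} = 2·v_{0} + v_{5} ; sig = [2:1,2]
  • {0,5,6}:  v_{0} + v_{5} + v_{6} = 0 ; sig = [3:]
  • {0,2,5}:  v_{0} + v_{2} + v_{5} = v_{3} ; sig = [3:1]
  • {2,5,6}:  v_{2} + v_{5} + v_{6} = v_{1} ; sig = [3:1]
  • {4,5,6}:  v_{4} + v_{5} + v_{6} = v_{7} ; sig = [3:1]

Hence PRS(X_Σ) =
    |P|=2: 10 collections, coeffs (), (), (1), (1), (1), (1), (1,1), (1,1), (1,2), (1,2)
    |P|=3: 4 collections, coeffs (), (1), (1), (1)


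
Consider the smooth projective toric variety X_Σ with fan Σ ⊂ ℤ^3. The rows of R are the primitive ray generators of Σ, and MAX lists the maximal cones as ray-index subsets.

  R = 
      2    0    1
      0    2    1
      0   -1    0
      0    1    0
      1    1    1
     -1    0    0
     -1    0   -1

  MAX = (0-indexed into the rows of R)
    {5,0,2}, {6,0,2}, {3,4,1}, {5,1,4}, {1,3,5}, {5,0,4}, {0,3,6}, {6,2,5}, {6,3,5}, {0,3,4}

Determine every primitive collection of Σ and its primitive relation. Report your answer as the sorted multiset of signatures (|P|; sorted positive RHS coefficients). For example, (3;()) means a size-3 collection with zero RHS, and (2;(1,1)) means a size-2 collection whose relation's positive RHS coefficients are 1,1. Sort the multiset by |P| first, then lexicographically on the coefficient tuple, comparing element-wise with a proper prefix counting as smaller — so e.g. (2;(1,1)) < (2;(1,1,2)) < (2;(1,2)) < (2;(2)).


Δ(Σ) — 7 vertices, 9 min non-faces:

  {2,3}:  v_{2} + v_{3} = 0  →  sig = (2;())
  {4,6}:  v_{4} + v_{6} = v_{3}  →  sig = (2;(1))
  {1,2}:  v_{1} + v_{2} = v_{4} + v_{5}  →  sig = (2;(1,1))
  {2,4}:  v_{2} + v_{4} = v_{0} + v_{5}  →  sig = (2;(1,1))
  {1,6}:  v_{1} + v_{6} = 2·v_{3} + v_{5}  →  sig = (2;(1,2))
  {0,1}:  v_{0} + v_{1} = 2·v_{4}  →  sig = (2;(2))
  {0,5,6}:  v_{0} + v_{5} + v_{6} = 0  →  sig = (3;())
  {0,3,5}:  v_{0} + v_{3} + v_{5} = v_{4}  →  sig = (3;(1))
  {3,4,5}:  v_{3} + v_{4} + v_{5} = v_{1}  →  sig = (3;(1))

Signatures (|P|; sorted positive RHS coefficients), sorted:
[(2;()), (2;(1)), (2;(1,1)), (2;(1,1)), (2;(1,2)), (2;(2)), (3;()), (3;(1)), (3;(1))]


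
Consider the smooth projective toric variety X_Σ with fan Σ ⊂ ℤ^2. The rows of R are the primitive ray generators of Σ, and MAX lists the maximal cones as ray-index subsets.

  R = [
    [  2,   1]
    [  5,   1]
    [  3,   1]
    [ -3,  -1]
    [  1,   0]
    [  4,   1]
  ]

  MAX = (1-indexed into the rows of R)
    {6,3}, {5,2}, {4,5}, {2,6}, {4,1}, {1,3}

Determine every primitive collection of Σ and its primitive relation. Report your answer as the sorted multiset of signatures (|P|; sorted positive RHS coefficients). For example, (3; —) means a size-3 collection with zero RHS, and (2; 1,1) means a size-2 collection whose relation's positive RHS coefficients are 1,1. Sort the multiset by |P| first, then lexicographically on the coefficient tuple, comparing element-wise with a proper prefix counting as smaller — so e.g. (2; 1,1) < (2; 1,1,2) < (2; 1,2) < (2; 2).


The 9 primitive collections of Σ (r=6, n=2):

  • {3,4}:  v_{3} + v_{4} = 0  →  sig = (2; —)
  • {1,5}:  v_{1} + v_{5} = v_{3}  →  sig = (2; 1)
  • {3,5}:  v_{3} + v_{5} = v_{6}  →  sig = (2; 1)
  • {4,6}:  v_{4} + v_{6} = v_{5}  →  sig = (2; 1)
  • {5,6}:  v_{5} + v_{6} = v_{2}  →  sig = (2; 1)
  • {1,2}:  v_{1} + v_{2} = v_{3} + v_{6}  →  sig = (2; 1,1)
  • {1,6}:  v_{1} + v_{6} = 2·v_{3}  →  sig = (2; 2)
  • {2,3}:  v_{2} + v_{3} = 2·v_{6}  →  sig = (2; 2)
  • {2,4}:  v_{2} + v_{4} = 2·v_{5}  →  sig = (2; 2)

Hence PRS(X_Σ) =
    |P|=2: 9 collections, coeffs (), (1), (1), (1), (1), (1,1), (2), (2), (2)


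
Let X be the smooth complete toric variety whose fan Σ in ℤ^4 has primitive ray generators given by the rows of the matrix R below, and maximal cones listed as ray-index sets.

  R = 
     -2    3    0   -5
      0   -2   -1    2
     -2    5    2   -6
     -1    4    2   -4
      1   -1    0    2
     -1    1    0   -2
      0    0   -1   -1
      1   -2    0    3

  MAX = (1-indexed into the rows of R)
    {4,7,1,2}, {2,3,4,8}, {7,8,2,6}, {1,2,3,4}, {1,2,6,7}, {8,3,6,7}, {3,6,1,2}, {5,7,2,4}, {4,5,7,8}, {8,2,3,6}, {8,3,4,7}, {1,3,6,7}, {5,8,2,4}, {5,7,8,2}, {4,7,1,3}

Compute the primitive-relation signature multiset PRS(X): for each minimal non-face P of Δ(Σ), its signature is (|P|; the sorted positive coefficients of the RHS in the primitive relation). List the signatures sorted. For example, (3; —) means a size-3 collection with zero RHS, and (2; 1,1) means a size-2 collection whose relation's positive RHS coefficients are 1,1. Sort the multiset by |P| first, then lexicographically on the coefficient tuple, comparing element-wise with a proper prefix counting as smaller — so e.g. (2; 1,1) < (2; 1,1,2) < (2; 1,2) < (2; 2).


Primitive collections (7):

  {5,6}:  v_{5} + v_{6} = 0 ; sig = (2; —)
  {1,8}:  v_{1} + v_{8} = v_{6} ; sig = (2; 1)
  {3,5}:  v_{3} + v_{5} = v_{4} ; sig = (2; 1)
  {4,6}:  v_{4} + v_{6} = v_{3} ; sig = (2; 1)
  {1,5}:  v_{1} + v_{5} = v_{2} + v_{4} + v_{7} ; sig = (2; 1,1,1)
  {2,3,7}:  v_{2} + v_{3} + v_{7} = v_{1} ; sig = (3; 1)
  {2,4,7,8}:  v_{2} + v_{4} + v_{7} + v_{8} = 0 ; sig = (4; —)

Sorted signature multiset PRS(X):
[(2; —), (2; 1), (2; 1), (2; 1), (2; 1,1,1), (3; 1), (4; —)]


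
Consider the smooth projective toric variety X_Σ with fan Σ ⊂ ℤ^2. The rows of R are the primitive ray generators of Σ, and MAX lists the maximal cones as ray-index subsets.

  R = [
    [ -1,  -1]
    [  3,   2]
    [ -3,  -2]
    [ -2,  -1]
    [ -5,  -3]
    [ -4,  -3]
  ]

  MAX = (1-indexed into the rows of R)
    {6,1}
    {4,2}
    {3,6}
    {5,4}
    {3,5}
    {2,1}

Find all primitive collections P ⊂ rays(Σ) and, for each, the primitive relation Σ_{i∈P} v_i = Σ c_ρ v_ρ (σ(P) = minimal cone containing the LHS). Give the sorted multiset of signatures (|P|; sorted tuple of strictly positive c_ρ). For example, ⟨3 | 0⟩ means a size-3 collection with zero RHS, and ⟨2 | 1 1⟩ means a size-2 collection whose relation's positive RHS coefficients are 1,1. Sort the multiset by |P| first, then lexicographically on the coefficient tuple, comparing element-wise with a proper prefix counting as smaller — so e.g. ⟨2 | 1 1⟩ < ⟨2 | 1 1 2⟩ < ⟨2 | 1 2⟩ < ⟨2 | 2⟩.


|primitive collections| = 9. Relations:

  • {2,3}:  v_{2} + v_{3} = 0  ⇒ sig = ⟨2 | 0⟩
  • {1,3}:  v_{1} + v_{3} = v_{6}  ⇒ sig = ⟨2 | 1⟩
  • {1,4}:  v_{1} + v_{4} = v_{3}  ⇒ sig = ⟨2 | 1⟩
  • {2,5}:  v_{2} + v_{5} = v_{4}  ⇒ sig = ⟨2 | 1⟩
  • {2,6}:  v_{2} + v_{6} = v_{1}  ⇒ sig = ⟨2 | 1⟩
  • {3,4}:  v_{3} + v_{4} = v_{5}  ⇒ sig = ⟨2 | 1⟩
  • {1,5}:  v_{1} + v_{5} = 2·v_{3}  ⇒ sig = ⟨2 | 2⟩
  • {4,6}:  v_{4} + v_{6} = 2·v_{3}  ⇒ sig = ⟨2 | 2⟩
  • {5,6}:  v_{5} + v_{6} = 3·v_{3}  ⇒ sig = ⟨2 | 3⟩

Hence PRS(X_Σ) =
{ ⟨2 | 0⟩,  ⟨2 | 1⟩ ×5,  ⟨2 | 2⟩ ×2,  ⟨2 | 3⟩ }


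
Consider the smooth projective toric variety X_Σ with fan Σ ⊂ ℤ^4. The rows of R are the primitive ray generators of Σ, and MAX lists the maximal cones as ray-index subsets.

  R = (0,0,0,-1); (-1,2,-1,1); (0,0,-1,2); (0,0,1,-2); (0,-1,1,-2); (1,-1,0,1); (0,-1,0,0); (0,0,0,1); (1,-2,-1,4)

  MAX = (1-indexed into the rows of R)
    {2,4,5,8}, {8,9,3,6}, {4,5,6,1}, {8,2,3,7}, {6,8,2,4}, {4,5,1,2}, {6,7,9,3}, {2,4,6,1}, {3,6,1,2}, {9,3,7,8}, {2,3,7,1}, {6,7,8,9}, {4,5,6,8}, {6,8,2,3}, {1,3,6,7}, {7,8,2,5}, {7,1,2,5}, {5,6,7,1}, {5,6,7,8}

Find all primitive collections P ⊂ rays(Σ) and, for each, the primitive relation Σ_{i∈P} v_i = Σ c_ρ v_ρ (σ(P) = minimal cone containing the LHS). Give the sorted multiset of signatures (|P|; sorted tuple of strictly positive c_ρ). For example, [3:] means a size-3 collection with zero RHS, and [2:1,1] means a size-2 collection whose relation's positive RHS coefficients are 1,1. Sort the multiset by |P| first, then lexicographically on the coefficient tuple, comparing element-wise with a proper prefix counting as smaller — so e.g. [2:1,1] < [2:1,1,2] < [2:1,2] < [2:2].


|primitive collections| = 11. Relations:

  • {1,8}:  v_{1} + v_{8} = 0  ⇒ sig = [2:]
  • {3,4}:  v_{3} + v_{4} = 0  ⇒ sig = [2:]
  • {3,5}:  v_{3} + v_{5} = v_{7}  ⇒ sig = [2:1]
  • {4,7}:  v_{4} + v_{7} = v_{5}  ⇒ sig = [2:1]
  • {1,9}:  v_{1} + v_{9} = v_{3} + v_{6} + v_{7}  ⇒ sig = [2:1,1,1]
  • {4,9}:  v_{4} + v_{9} = v_{6} + v_{7} + v_{8}  ⇒ sig = [2:1,1,1]
  • {5,9}:  v_{5} + v_{9} = v_{6} + 2·v_{7} + v_{8}  ⇒ sig = [2:1,1,2]
  • {2,9}:  v_{2} + v_{9} = 2·v_{3} + v_{8}  ⇒ sig = [2:1,2]
  • {2,5,6}:  v_{2} + v_{5} + v_{6} = 0  ⇒ sig = [3:]
  • {2,6,7}:  v_{2} + v_{6} + v_{7} = v_{3}  ⇒ sig = [3:1]
  • {3,6,7,8}:  v_{3} + v_{6} + v_{7} + v_{8} = v_{9}  ⇒ sig = [4:1]

Sorted signature multiset PRS(X):
    [2:]
    [2:]
    [2:1]
    [2:1]
    [2:1,1,1]
    [2:1,1,1]
    [2:1,1,2]
    [2:1,2]
    [3:]
    [3:1]
    [4:1]


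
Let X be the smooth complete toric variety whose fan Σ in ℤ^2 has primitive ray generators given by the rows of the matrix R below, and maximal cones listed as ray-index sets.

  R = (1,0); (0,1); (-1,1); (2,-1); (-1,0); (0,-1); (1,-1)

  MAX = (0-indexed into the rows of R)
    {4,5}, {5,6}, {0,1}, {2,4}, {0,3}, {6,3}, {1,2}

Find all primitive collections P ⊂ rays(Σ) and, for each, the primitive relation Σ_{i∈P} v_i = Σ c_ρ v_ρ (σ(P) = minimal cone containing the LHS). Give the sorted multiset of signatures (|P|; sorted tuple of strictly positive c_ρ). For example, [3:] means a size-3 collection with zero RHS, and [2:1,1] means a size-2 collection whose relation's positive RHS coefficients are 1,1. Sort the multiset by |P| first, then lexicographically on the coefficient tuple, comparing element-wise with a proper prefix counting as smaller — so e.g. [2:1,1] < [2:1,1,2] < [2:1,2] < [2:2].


The 14 primitive collections of Σ (r=7, n=2):

  • {0,4}:  v_{0} + v_{4} = 0 — sig = [2:]
  • {1,5}:  v_{1} + v_{5} = 0 — sig = [2:]
  • {2,6}:  v_{2} + v_{6} = 0 — sig = [2:]
  • {0,2}:  v_{0} + v_{2} = v_{1} — sig = [2:1]
  • {0,5}:  v_{0} + v_{5} = v_{6} — sig = [2:1]
  • {0,6}:  v_{0} + v_{6} = v_{3} — sig = [2:1]
  • {1,4}:  v_{1} + v_{4} = v_{2} — sig = [2:1]
  • {1,6}:  v_{1} + v_{6} = v_{0} — sig = [2:1]
  • {2,3}:  v_{2} + v_{3} = v_{0} — sig = [2:1]
  • {2,5}:  v_{2} + v_{5} = v_{4} — sig = [2:1]
  • {3,4}:  v_{3} + v_{4} = v_{6} — sig = [2:1]
  • {4,6}:  v_{4} + v_{6} = v_{5} — sig = [2:1]
  • {1,3}:  v_{1} + v_{3} = 2·v_{0} — sig = [2:2]
  • {3,5}:  v_{3} + v_{5} = 2·v_{6} — sig = [2:2]

Signatures (|P|; sorted positive RHS coefficients), sorted:
{ [2:] ×3,  [2:1] ×9,  [2:2] ×2 }


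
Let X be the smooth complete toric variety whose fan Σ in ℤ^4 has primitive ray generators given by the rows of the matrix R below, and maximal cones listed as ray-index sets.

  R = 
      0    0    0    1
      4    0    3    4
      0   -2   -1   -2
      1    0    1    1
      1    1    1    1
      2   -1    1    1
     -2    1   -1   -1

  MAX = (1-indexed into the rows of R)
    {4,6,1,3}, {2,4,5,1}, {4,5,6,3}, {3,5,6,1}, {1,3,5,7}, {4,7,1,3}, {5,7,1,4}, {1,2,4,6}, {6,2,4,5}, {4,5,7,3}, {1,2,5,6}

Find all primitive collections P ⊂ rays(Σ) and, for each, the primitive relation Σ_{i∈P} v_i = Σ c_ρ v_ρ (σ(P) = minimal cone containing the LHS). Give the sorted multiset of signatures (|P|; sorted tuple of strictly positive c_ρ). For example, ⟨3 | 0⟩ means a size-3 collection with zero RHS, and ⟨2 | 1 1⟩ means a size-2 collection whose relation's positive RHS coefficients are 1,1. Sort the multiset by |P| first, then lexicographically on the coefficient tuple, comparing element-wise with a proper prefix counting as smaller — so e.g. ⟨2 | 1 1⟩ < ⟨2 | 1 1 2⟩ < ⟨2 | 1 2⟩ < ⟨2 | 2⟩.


The 5 primitive collections of Σ (r=7, n=4):

  {6,7}:  v_{6} + v_{7} = 0  →  sig = ⟨2 | 0⟩
  {2,7}:  v_{2} + v_{7} = v_{1} + v_{4} + v_{5}  →  sig = ⟨2 | 1 1 1⟩
  {2,3}:  v_{2} + v_{3} = 2·v_{6}  →  sig = ⟨2 | 2⟩
  {1,3,4,5}:  v_{1} + v_{3} + v_{4} + v_{5} = v_{6}  →  sig = ⟨4 | 1⟩
  {1,4,5,6}:  v_{1} + v_{4} + v_{5} + v_{6} = v_{2}  →  sig = ⟨4 | 1⟩

Sorted signature multiset PRS(X):
    ⟨2 | 0⟩
    ⟨2 | 1 1 1⟩
    ⟨2 | 2⟩
    ⟨4 | 1⟩
    ⟨4 | 1⟩
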